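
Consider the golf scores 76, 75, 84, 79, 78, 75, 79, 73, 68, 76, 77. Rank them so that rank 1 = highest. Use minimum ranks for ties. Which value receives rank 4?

78

Sorted (descending): 84, 79, 79, 78, 77, 76, 76, 75, 75, 73, 68
The 2 values of 79 occupy positions 2–3 → each gets rank 2.
The 2 values of 76 occupy positions 6–7 → each gets rank 6.
The 2 values of 75 occupy positions 8–9 → each gets rank 8.
Rank 4 → value 78.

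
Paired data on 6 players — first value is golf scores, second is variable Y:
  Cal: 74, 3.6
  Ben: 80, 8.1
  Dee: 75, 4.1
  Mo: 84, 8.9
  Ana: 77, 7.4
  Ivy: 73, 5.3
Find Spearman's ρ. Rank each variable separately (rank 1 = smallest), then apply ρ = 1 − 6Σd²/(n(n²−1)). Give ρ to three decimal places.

0.829

Ranks of variable 1: 2, 5, 3, 6, 4, 1
Ranks of variable 2: 1, 5, 2, 6, 4, 3
d = r₁ − r₂: 1, 0, 1, 0, 0, -2
d²: 1, 0, 1, 0, 0, 4; Σd² = 6
ρ = 1 − 6·6/(6·35) = 1 − 36/210 = 0.829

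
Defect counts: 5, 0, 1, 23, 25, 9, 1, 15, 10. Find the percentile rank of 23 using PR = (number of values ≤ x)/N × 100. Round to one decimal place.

88.9

N = 9.
Strictly below 23: 7. Equal to 23: 1.
PR = 8/9 × 100 = 88.9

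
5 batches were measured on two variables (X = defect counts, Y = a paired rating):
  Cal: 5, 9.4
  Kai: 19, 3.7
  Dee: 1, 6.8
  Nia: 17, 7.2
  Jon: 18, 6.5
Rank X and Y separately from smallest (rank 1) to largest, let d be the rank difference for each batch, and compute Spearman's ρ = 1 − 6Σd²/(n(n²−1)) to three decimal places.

-0.700

Ranks of variable 1: 2, 5, 1, 3, 4
Ranks of variable 2: 5, 1, 3, 4, 2
d = r₁ − r₂: -3, 4, -2, -1, 2
d²: 9, 16, 4, 1, 4; Σd² = 34
ρ = 1 − 6·34/(5·24) = 1 − 204/120 = -0.700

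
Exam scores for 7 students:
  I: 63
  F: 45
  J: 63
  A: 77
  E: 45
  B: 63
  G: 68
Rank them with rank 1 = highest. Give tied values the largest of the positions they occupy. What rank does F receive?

7

Sorted (descending): 77, 68, 63, 63, 63, 45, 45
The 3 values of 63 occupy positions 3–5 → each gets rank 5.
The 2 values of 45 occupy positions 6–7 → each gets rank 7.
F has value 45 → rank 7.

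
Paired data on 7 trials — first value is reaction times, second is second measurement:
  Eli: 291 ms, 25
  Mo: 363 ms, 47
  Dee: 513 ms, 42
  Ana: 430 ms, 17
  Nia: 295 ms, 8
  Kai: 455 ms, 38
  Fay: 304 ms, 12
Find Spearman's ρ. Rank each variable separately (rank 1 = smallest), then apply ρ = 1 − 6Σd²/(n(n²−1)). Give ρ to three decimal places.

Ranks of variable 1: 1, 4, 7, 5, 2, 6, 3
Ranks of variable 2: 4, 7, 6, 3, 1, 5, 2
d = r₁ − r₂: -3, -3, 1, 2, 1, 1, 1
d²: 9, 9, 1, 4, 1, 1, 1; Σd² = 26
ρ = 1 − 6·26/(7·48) = 1 − 156/336 = 0.536

0.536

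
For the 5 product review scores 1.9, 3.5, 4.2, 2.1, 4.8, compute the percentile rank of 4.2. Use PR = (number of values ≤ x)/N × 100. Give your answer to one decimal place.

80.0

N = 5.
Strictly below 4.2: 3. Equal to 4.2: 1.
PR = 4/5 × 100 = 80.0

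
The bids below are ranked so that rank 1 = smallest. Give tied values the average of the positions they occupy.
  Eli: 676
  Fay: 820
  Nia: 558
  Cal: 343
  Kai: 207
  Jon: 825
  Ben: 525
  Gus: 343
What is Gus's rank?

2.5

Sorted (ascending): 207, 343, 343, 525, 558, 676, 820, 825
The 2 values of 343 occupy positions 2–3 → average rank (2+3)/2 = 2.5.
Gus has value 343 → rank 2.5.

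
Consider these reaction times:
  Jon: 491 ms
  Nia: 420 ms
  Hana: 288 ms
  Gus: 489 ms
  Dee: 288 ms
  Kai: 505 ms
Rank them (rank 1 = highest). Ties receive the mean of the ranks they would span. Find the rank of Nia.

Sorted (descending): 505, 491, 489, 420, 288, 288
The 2 values of 288 occupy positions 5–6 → average rank (5+6)/2 = 5.5.
Nia has value 420 ms → rank 4.

4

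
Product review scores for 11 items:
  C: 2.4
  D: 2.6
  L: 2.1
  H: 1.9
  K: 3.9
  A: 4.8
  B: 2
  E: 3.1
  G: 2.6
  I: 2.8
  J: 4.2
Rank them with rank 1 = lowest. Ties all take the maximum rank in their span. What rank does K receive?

Sorted (ascending): 1.9, 2, 2.1, 2.4, 2.6, 2.6, 2.8, 3.1, 3.9, 4.2, 4.8
The 2 values of 2.6 occupy positions 5–6 → each gets rank 6.
K has value 3.9 → rank 9.

9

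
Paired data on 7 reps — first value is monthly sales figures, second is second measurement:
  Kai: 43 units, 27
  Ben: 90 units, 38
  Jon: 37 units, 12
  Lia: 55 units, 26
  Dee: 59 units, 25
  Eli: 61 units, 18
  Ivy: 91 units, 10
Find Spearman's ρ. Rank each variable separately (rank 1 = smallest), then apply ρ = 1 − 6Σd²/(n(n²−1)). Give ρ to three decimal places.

-0.107

Ranks of variable 1: 2, 6, 1, 3, 4, 5, 7
Ranks of variable 2: 6, 7, 2, 5, 4, 3, 1
d = r₁ − r₂: -4, -1, -1, -2, 0, 2, 6
d²: 16, 1, 1, 4, 0, 4, 36; Σd² = 62
ρ = 1 − 6·62/(7·48) = 1 − 372/336 = -0.107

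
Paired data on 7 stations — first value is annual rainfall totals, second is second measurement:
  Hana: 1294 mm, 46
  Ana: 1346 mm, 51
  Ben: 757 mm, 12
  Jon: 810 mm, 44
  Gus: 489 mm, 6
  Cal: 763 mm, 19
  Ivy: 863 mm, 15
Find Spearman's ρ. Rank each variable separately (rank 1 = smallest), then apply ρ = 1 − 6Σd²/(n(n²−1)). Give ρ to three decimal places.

0.893

Ranks of variable 1: 6, 7, 2, 4, 1, 3, 5
Ranks of variable 2: 6, 7, 2, 5, 1, 4, 3
d = r₁ − r₂: 0, 0, 0, -1, 0, -1, 2
d²: 0, 0, 0, 1, 0, 1, 4; Σd² = 6
ρ = 1 − 6·6/(7·48) = 1 − 36/336 = 0.893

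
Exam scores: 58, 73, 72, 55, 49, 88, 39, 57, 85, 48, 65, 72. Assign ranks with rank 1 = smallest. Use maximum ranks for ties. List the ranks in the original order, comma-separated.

6, 10, 9, 4, 3, 12, 1, 5, 11, 2, 7, 9

Sorted (ascending): 39, 48, 49, 55, 57, 58, 65, 72, 72, 73, 85, 88
The 2 values of 72 occupy positions 8–9 → each gets rank 9.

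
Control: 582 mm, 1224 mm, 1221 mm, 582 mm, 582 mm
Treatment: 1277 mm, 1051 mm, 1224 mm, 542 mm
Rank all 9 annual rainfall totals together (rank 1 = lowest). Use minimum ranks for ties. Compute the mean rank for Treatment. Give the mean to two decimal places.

5.50

Sorted (ascending): 542, 582, 582, 582, 1051, 1221, 1224, 1224, 1277
The 3 values of 582 occupy positions 2–4 → each gets rank 2.
The 2 values of 1224 occupy positions 7–8 → each gets rank 7.
Treatment values → pooled ranks: 1277→9, 1051→5, 1224→7, 542→1
Mean rank = (9 + 5 + 7 + 1) / 4 = 5.50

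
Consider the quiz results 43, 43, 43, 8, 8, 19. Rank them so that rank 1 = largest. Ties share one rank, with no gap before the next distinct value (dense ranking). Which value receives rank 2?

Sorted (descending): 43, 43, 43, 19, 8, 8
The 3 values of 43 share dense rank 1.
The 2 values of 8 share dense rank 3.
Remaining distinct values take the next consecutive integers.
Rank 2 → value 19.

19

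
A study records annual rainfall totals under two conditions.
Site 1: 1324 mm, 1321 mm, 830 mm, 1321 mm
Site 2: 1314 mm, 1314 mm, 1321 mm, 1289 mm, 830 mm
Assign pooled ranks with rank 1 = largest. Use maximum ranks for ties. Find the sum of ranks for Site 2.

32

Sorted (descending): 1324, 1321, 1321, 1321, 1314, 1314, 1289, 830, 830
The 3 values of 1321 occupy positions 2–4 → each gets rank 4.
The 2 values of 1314 occupy positions 5–6 → each gets rank 6.
The 2 values of 830 occupy positions 8–9 → each gets rank 9.
Site 2 values → pooled ranks: 1314→6, 1314→6, 1321→4, 1289→7, 830→9
Rank sum = 6 + 6 + 4 + 7 + 9 = 32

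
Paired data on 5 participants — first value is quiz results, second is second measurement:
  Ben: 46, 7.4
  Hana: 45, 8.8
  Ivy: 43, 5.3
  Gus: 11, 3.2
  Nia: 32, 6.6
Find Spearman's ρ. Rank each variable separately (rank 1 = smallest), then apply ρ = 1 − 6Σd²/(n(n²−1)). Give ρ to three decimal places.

0.800

Ranks of variable 1: 5, 4, 3, 1, 2
Ranks of variable 2: 4, 5, 2, 1, 3
d = r₁ − r₂: 1, -1, 1, 0, -1
d²: 1, 1, 1, 0, 1; Σd² = 4
ρ = 1 − 6·4/(5·24) = 1 − 24/120 = 0.800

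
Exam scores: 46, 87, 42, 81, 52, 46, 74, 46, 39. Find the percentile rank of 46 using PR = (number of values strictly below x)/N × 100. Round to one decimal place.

N = 9.
Strictly below 46: 2. Equal to 46: 3.
PR = 2/9 × 100 = 22.2

22.2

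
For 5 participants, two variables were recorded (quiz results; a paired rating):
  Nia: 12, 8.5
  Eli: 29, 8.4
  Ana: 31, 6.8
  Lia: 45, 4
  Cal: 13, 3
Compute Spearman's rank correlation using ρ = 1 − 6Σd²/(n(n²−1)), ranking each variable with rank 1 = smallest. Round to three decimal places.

-0.400

Ranks of variable 1: 1, 3, 4, 5, 2
Ranks of variable 2: 5, 4, 3, 2, 1
d = r₁ − r₂: -4, -1, 1, 3, 1
d²: 16, 1, 1, 9, 1; Σd² = 28
ρ = 1 − 6·28/(5·24) = 1 − 168/120 = -0.400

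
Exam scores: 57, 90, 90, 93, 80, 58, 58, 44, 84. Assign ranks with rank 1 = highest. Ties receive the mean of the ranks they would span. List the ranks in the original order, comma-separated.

8, 2.5, 2.5, 1, 5, 6.5, 6.5, 9, 4

Sorted (descending): 93, 90, 90, 84, 80, 58, 58, 57, 44
The 2 values of 90 occupy positions 2–3 → average rank (2+3)/2 = 2.5.
The 2 values of 58 occupy positions 6–7 → average rank (6+7)/2 = 6.5.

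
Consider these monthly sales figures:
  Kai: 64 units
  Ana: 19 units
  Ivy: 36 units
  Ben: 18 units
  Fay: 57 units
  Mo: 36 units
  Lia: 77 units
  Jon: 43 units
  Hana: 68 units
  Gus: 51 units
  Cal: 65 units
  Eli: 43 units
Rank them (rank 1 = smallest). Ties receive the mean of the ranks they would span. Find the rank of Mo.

3.5

Sorted (ascending): 18, 19, 36, 36, 43, 43, 51, 57, 64, 65, 68, 77
The 2 values of 36 occupy positions 3–4 → average rank (3+4)/2 = 3.5.
The 2 values of 43 occupy positions 5–6 → average rank (5+6)/2 = 5.5.
Mo has value 36 units → rank 3.5.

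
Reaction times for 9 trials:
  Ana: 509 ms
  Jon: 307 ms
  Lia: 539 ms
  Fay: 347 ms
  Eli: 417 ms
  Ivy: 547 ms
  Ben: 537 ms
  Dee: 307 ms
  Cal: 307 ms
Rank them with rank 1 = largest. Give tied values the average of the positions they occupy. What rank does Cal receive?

Sorted (descending): 547, 539, 537, 509, 417, 347, 307, 307, 307
The 3 values of 307 occupy positions 7–9 → average rank 8.
Cal has value 307 ms → rank 8.

8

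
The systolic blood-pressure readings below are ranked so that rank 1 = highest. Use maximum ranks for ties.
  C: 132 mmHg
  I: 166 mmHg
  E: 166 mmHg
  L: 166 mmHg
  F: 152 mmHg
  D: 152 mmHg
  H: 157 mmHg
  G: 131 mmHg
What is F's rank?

6

Sorted (descending): 166, 166, 166, 157, 152, 152, 132, 131
The 3 values of 166 occupy positions 1–3 → each gets rank 3.
The 2 values of 152 occupy positions 5–6 → each gets rank 6.
F has value 152 mmHg → rank 6.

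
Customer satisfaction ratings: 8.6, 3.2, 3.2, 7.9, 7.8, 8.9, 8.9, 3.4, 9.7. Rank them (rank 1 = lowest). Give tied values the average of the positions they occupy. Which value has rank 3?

Sorted (ascending): 3.2, 3.2, 3.4, 7.8, 7.9, 8.6, 8.9, 8.9, 9.7
The 2 values of 3.2 occupy positions 1–2 → average rank (1+2)/2 = 1.5.
The 2 values of 8.9 occupy positions 7–8 → average rank (7+8)/2 = 7.5.
Rank 3 → value 3.4.

3.4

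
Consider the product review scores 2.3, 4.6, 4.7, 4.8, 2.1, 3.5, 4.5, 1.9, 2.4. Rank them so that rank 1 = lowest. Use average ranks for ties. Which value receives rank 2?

Sorted (ascending): 1.9, 2.1, 2.3, 2.4, 3.5, 4.5, 4.6, 4.7, 4.8
No ties — each value takes its position as its rank.
Rank 2 → value 2.1.

2.1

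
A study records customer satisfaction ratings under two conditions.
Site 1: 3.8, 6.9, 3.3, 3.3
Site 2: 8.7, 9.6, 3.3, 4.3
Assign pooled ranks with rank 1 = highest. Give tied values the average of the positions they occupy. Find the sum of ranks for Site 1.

Sorted (descending): 9.6, 8.7, 6.9, 4.3, 3.8, 3.3, 3.3, 3.3
The 3 values of 3.3 occupy positions 6–8 → average rank 7.
Site 1 values → pooled ranks: 3.8→5, 6.9→3, 3.3→7, 3.3→7
Rank sum = 5 + 3 + 7 + 7 = 22

22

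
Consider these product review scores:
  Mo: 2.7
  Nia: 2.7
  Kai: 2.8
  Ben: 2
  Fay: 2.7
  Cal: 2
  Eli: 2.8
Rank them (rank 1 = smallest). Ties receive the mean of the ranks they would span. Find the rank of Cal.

Sorted (ascending): 2, 2, 2.7, 2.7, 2.7, 2.8, 2.8
The 2 values of 2 occupy positions 1–2 → average rank (1+2)/2 = 1.5.
The 3 values of 2.7 occupy positions 3–5 → average rank 4.
The 2 values of 2.8 occupy positions 6–7 → average rank (6+7)/2 = 6.5.
Cal has value 2 → rank 1.5.

1.5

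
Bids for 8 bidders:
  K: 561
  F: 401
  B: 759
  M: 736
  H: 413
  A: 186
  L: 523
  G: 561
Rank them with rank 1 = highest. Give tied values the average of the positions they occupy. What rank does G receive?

Sorted (descending): 759, 736, 561, 561, 523, 413, 401, 186
The 2 values of 561 occupy positions 3–4 → average rank (3+4)/2 = 3.5.
G has value 561 → rank 3.5.

3.5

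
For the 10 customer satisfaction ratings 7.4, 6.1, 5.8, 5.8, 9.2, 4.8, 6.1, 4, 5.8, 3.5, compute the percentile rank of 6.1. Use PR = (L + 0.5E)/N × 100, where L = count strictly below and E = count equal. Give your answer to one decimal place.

N = 10.
Strictly below 6.1: 6. Equal to 6.1: 2.
PR = (6 + 0.5·2)/10 × 100 = 70.0

70.0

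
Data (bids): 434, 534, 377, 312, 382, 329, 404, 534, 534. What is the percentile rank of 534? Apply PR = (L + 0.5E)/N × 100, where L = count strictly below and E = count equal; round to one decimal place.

83.3

N = 9.
Strictly below 534: 6. Equal to 534: 3.
PR = (6 + 0.5·3)/9 × 100 = 83.3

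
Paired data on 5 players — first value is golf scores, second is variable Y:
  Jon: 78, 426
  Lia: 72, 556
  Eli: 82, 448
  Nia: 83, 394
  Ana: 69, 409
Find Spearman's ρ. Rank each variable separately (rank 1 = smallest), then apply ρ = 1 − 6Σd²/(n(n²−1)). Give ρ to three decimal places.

-0.300

Ranks of variable 1: 3, 2, 4, 5, 1
Ranks of variable 2: 3, 5, 4, 1, 2
d = r₁ − r₂: 0, -3, 0, 4, -1
d²: 0, 9, 0, 16, 1; Σd² = 26
ρ = 1 − 6·26/(5·24) = 1 − 156/120 = -0.300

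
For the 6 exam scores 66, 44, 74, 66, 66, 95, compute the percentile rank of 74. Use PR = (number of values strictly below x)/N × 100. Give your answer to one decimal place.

66.7

N = 6.
Strictly below 74: 4. Equal to 74: 1.
PR = 4/6 × 100 = 66.7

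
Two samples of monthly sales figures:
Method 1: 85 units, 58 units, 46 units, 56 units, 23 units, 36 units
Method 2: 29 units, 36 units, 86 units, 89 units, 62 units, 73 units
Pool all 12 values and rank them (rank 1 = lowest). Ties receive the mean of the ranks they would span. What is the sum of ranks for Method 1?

32.5

Sorted (ascending): 23, 29, 36, 36, 46, 56, 58, 62, 73, 85, 86, 89
The 2 values of 36 occupy positions 3–4 → average rank (3+4)/2 = 3.5.
Method 1 values → pooled ranks: 85→10, 58→7, 46→5, 56→6, 23→1, 36→3.5
Rank sum = 10 + 7 + 5 + 6 + 1 + 3.5 = 32.5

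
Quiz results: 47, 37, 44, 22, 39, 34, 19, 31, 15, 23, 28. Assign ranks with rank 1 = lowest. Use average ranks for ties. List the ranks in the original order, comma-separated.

Sorted (ascending): 15, 19, 22, 23, 28, 31, 34, 37, 39, 44, 47
No ties — each value takes its position as its rank.

11, 8, 10, 3, 9, 7, 2, 6, 1, 4, 5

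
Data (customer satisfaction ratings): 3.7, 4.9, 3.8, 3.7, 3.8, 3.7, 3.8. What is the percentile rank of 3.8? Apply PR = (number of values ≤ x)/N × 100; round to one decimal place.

N = 7.
Strictly below 3.8: 3. Equal to 3.8: 3.
PR = 6/7 × 100 = 85.7

85.7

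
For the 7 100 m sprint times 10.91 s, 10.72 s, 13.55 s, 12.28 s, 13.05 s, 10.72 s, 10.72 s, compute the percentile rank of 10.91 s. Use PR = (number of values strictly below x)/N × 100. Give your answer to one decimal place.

42.9

N = 7.
Strictly below 10.91: 3. Equal to 10.91: 1.
PR = 3/7 × 100 = 42.9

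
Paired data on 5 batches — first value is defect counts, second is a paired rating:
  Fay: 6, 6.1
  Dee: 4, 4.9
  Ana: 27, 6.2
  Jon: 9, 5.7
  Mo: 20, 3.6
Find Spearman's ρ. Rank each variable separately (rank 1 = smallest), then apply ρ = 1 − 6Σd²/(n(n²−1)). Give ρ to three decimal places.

0.300

Ranks of variable 1: 2, 1, 5, 3, 4
Ranks of variable 2: 4, 2, 5, 3, 1
d = r₁ − r₂: -2, -1, 0, 0, 3
d²: 4, 1, 0, 0, 9; Σd² = 14
ρ = 1 − 6·14/(5·24) = 1 − 84/120 = 0.300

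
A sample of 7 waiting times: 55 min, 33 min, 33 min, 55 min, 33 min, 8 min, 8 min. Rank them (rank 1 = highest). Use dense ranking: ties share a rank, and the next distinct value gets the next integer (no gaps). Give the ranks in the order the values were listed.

1, 2, 2, 1, 2, 3, 3

Sorted (descending): 55, 55, 33, 33, 33, 8, 8
The 2 values of 55 share dense rank 1.
The 3 values of 33 share dense rank 2.
The 2 values of 8 share dense rank 3.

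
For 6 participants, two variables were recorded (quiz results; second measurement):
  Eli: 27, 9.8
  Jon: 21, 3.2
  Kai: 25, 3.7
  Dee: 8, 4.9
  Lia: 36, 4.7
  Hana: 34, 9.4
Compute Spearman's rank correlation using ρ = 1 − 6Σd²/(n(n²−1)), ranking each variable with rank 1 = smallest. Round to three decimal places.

Ranks of variable 1: 4, 2, 3, 1, 6, 5
Ranks of variable 2: 6, 1, 2, 4, 3, 5
d = r₁ − r₂: -2, 1, 1, -3, 3, 0
d²: 4, 1, 1, 9, 9, 0; Σd² = 24
ρ = 1 − 6·24/(6·35) = 1 − 144/210 = 0.314

0.314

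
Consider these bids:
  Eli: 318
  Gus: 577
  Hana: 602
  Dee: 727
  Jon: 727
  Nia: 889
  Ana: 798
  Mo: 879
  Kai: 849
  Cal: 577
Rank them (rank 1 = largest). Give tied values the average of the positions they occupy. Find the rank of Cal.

Sorted (descending): 889, 879, 849, 798, 727, 727, 602, 577, 577, 318
The 2 values of 727 occupy positions 5–6 → average rank (5+6)/2 = 5.5.
The 2 values of 577 occupy positions 8–9 → average rank (8+9)/2 = 8.5.
Cal has value 577 → rank 8.5.

8.5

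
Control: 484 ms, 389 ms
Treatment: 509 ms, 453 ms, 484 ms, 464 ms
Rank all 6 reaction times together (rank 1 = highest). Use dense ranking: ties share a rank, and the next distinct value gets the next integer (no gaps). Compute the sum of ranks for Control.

Sorted (descending): 509, 484, 484, 464, 453, 389
The 2 values of 484 share dense rank 2.
Remaining distinct values take the next consecutive integers.
Control values → pooled ranks: 484→2, 389→5
Rank sum = 2 + 5 = 7

7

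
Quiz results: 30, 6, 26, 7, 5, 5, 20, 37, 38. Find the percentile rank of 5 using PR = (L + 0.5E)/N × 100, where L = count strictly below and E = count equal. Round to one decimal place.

11.1

N = 9.
Strictly below 5: 0. Equal to 5: 2.
PR = (0 + 0.5·2)/9 × 100 = 11.1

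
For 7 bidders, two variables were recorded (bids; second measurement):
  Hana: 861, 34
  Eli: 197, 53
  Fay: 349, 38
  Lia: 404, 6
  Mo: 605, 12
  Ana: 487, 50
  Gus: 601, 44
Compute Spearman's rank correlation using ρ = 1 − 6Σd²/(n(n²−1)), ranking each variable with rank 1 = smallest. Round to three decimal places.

-0.429

Ranks of variable 1: 7, 1, 2, 3, 6, 4, 5
Ranks of variable 2: 3, 7, 4, 1, 2, 6, 5
d = r₁ − r₂: 4, -6, -2, 2, 4, -2, 0
d²: 16, 36, 4, 4, 16, 4, 0; Σd² = 80
ρ = 1 − 6·80/(7·48) = 1 − 480/336 = -0.429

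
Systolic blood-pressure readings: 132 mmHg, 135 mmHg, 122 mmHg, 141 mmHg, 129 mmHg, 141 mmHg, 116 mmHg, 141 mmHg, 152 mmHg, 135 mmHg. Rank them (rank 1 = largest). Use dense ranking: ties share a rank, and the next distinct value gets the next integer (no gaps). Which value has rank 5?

129

Sorted (descending): 152, 141, 141, 141, 135, 135, 132, 129, 122, 116
The 3 values of 141 share dense rank 2.
The 2 values of 135 share dense rank 3.
Remaining distinct values take the next consecutive integers.
Rank 5 → value 129.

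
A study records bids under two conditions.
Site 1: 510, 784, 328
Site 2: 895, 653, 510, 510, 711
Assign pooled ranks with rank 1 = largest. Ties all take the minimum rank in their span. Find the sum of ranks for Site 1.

15

Sorted (descending): 895, 784, 711, 653, 510, 510, 510, 328
The 3 values of 510 occupy positions 5–7 → each gets rank 5.
Site 1 values → pooled ranks: 510→5, 784→2, 328→8
Rank sum = 5 + 2 + 8 = 15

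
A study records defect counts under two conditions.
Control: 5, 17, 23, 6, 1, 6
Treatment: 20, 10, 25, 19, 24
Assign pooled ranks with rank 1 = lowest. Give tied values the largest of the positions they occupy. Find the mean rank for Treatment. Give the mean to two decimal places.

Sorted (ascending): 1, 5, 6, 6, 10, 17, 19, 20, 23, 24, 25
The 2 values of 6 occupy positions 3–4 → each gets rank 4.
Treatment values → pooled ranks: 20→8, 10→5, 25→11, 19→7, 24→10
Mean rank = (8 + 5 + 11 + 7 + 10) / 5 = 8.20

8.20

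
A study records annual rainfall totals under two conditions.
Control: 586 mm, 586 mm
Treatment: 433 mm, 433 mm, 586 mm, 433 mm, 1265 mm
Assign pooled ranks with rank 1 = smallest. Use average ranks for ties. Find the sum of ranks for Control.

Sorted (ascending): 433, 433, 433, 586, 586, 586, 1265
The 3 values of 433 occupy positions 1–3 → average rank 2.
The 3 values of 586 occupy positions 4–6 → average rank 5.
Control values → pooled ranks: 586→5, 586→5
Rank sum = 5 + 5 = 10

10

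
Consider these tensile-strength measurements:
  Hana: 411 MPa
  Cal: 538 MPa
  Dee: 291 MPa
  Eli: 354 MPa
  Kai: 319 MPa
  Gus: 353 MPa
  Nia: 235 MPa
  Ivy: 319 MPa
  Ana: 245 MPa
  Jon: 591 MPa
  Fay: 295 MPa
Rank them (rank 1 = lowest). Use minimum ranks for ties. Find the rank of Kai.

5

Sorted (ascending): 235, 245, 291, 295, 319, 319, 353, 354, 411, 538, 591
The 2 values of 319 occupy positions 5–6 → each gets rank 5.
Kai has value 319 MPa → rank 5.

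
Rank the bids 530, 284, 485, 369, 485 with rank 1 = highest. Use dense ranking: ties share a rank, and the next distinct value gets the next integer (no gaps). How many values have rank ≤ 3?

Sorted (descending): 530, 485, 485, 369, 284
The 2 values of 485 share dense rank 2.
Remaining distinct values take the next consecutive integers.
Ranks ≤ 3: {1, 2, 2, 3} → 4 values.

4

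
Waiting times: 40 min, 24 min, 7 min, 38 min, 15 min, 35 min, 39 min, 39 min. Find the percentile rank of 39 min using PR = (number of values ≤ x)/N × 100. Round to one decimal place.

N = 8.
Strictly below 39: 5. Equal to 39: 2.
PR = 7/8 × 100 = 87.5

87.5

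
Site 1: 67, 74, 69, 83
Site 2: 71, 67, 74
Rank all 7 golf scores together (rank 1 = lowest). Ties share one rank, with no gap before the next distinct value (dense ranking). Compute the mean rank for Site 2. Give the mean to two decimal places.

2.67

Sorted (ascending): 67, 67, 69, 71, 74, 74, 83
The 2 values of 67 share dense rank 1.
The 2 values of 74 share dense rank 4.
Remaining distinct values take the next consecutive integers.
Site 2 values → pooled ranks: 71→3, 67→1, 74→4
Mean rank = (3 + 1 + 4) / 3 = 2.67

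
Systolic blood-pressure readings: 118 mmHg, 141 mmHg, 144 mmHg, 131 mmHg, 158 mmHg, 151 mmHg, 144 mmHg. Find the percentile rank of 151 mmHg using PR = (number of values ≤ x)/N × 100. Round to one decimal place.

N = 7.
Strictly below 151: 5. Equal to 151: 1.
PR = 6/7 × 100 = 85.7

85.7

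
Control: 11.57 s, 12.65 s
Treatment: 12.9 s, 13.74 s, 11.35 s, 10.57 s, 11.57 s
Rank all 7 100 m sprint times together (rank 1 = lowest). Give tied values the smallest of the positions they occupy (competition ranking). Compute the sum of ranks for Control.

Sorted (ascending): 10.57, 11.35, 11.57, 11.57, 12.65, 12.9, 13.74
The 2 values of 11.57 occupy positions 3–4 → each gets rank 3.
Control values → pooled ranks: 11.57→3, 12.65→5
Rank sum = 3 + 5 = 8

8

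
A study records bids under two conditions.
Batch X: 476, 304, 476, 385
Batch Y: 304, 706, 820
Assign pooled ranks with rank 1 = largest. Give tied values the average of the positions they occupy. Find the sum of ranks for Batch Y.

9.5

Sorted (descending): 820, 706, 476, 476, 385, 304, 304
The 2 values of 476 occupy positions 3–4 → average rank (3+4)/2 = 3.5.
The 2 values of 304 occupy positions 6–7 → average rank (6+7)/2 = 6.5.
Batch Y values → pooled ranks: 304→6.5, 706→2, 820→1
Rank sum = 6.5 + 2 + 1 = 9.5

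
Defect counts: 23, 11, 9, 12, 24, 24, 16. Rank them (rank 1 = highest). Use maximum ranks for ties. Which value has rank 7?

Sorted (descending): 24, 24, 23, 16, 12, 11, 9
The 2 values of 24 occupy positions 1–2 → each gets rank 2.
Rank 7 → value 9.

9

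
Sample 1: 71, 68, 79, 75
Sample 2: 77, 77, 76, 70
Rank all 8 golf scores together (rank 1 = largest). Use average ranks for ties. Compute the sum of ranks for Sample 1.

Sorted (descending): 79, 77, 77, 76, 75, 71, 70, 68
The 2 values of 77 occupy positions 2–3 → average rank (2+3)/2 = 2.5.
Sample 1 values → pooled ranks: 71→6, 68→8, 79→1, 75→5
Rank sum = 6 + 8 + 1 + 5 = 20

20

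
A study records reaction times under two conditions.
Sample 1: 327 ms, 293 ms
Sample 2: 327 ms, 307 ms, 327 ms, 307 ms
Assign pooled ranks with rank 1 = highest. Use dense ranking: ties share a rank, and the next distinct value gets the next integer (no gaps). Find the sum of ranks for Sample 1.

Sorted (descending): 327, 327, 327, 307, 307, 293
The 3 values of 327 share dense rank 1.
The 2 values of 307 share dense rank 2.
Remaining distinct values take the next consecutive integers.
Sample 1 values → pooled ranks: 327→1, 293→3
Rank sum = 1 + 3 = 4

4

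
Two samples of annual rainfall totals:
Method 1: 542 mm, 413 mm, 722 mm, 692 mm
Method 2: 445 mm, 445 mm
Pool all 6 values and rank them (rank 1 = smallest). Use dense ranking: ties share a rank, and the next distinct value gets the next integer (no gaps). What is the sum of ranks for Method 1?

Sorted (ascending): 413, 445, 445, 542, 692, 722
The 2 values of 445 share dense rank 2.
Remaining distinct values take the next consecutive integers.
Method 1 values → pooled ranks: 542→3, 413→1, 722→5, 692→4
Rank sum = 3 + 1 + 5 + 4 = 13

13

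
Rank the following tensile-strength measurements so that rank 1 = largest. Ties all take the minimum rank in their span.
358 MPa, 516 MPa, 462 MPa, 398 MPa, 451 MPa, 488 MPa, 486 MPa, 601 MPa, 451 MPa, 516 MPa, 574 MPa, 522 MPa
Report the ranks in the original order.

Sorted (descending): 601, 574, 522, 516, 516, 488, 486, 462, 451, 451, 398, 358
The 2 values of 516 occupy positions 4–5 → each gets rank 4.
The 2 values of 451 occupy positions 9–10 → each gets rank 9.

12, 4, 8, 11, 9, 6, 7, 1, 9, 4, 2, 3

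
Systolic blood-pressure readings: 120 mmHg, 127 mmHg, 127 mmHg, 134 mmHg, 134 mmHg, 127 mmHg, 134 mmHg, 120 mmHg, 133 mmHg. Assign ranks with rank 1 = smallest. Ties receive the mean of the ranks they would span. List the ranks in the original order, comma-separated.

1.5, 4, 4, 8, 8, 4, 8, 1.5, 6

Sorted (ascending): 120, 120, 127, 127, 127, 133, 134, 134, 134
The 2 values of 120 occupy positions 1–2 → average rank (1+2)/2 = 1.5.
The 3 values of 127 occupy positions 3–5 → average rank 4.
The 3 values of 134 occupy positions 7–9 → average rank 8.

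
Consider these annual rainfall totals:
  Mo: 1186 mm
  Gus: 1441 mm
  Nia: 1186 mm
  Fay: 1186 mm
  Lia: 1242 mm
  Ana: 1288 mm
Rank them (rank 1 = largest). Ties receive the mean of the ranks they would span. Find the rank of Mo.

5

Sorted (descending): 1441, 1288, 1242, 1186, 1186, 1186
The 3 values of 1186 occupy positions 4–6 → average rank 5.
Mo has value 1186 mm → rank 5.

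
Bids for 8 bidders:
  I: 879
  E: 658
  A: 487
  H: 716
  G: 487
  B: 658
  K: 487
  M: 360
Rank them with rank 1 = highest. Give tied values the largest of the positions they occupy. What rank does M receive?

8

Sorted (descending): 879, 716, 658, 658, 487, 487, 487, 360
The 2 values of 658 occupy positions 3–4 → each gets rank 4.
The 3 values of 487 occupy positions 5–7 → each gets rank 7.
M has value 360 → rank 8.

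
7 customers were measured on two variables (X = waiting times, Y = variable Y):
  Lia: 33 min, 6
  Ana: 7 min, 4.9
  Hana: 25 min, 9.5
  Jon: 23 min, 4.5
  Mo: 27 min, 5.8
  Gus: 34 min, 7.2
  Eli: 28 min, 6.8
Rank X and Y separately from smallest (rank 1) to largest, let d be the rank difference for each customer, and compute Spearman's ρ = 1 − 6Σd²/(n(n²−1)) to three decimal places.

Ranks of variable 1: 6, 1, 3, 2, 4, 7, 5
Ranks of variable 2: 4, 2, 7, 1, 3, 6, 5
d = r₁ − r₂: 2, -1, -4, 1, 1, 1, 0
d²: 4, 1, 16, 1, 1, 1, 0; Σd² = 24
ρ = 1 − 6·24/(7·48) = 1 − 144/336 = 0.571

0.571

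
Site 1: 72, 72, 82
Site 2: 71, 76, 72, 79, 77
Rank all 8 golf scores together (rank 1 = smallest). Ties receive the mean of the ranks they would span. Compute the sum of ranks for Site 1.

Sorted (ascending): 71, 72, 72, 72, 76, 77, 79, 82
The 3 values of 72 occupy positions 2–4 → average rank 3.
Site 1 values → pooled ranks: 72→3, 72→3, 82→8
Rank sum = 3 + 3 + 8 = 14

14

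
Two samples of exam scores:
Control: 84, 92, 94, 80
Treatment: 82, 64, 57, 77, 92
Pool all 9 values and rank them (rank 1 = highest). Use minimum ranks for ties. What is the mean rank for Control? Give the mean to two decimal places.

3.25

Sorted (descending): 94, 92, 92, 84, 82, 80, 77, 64, 57
The 2 values of 92 occupy positions 2–3 → each gets rank 2.
Control values → pooled ranks: 84→4, 92→2, 94→1, 80→6
Mean rank = (4 + 2 + 1 + 6) / 4 = 3.25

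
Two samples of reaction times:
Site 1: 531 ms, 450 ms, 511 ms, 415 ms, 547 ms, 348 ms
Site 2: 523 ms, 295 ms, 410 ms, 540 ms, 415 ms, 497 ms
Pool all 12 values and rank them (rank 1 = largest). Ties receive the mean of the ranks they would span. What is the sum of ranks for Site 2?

42.5

Sorted (descending): 547, 540, 531, 523, 511, 497, 450, 415, 415, 410, 348, 295
The 2 values of 415 occupy positions 8–9 → average rank (8+9)/2 = 8.5.
Site 2 values → pooled ranks: 523→4, 295→12, 410→10, 540→2, 415→8.5, 497→6
Rank sum = 4 + 12 + 10 + 2 + 8.5 + 6 = 42.5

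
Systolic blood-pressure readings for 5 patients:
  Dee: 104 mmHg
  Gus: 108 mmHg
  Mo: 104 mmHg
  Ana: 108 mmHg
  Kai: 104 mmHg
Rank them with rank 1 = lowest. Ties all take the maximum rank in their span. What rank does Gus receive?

5

Sorted (ascending): 104, 104, 104, 108, 108
The 3 values of 104 occupy positions 1–3 → each gets rank 3.
The 2 values of 108 occupy positions 4–5 → each gets rank 5.
Gus has value 108 mmHg → rank 5.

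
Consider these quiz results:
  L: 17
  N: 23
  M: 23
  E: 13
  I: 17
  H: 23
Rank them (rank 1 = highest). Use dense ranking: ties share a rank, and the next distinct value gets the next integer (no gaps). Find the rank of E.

3

Sorted (descending): 23, 23, 23, 17, 17, 13
The 3 values of 23 share dense rank 1.
The 2 values of 17 share dense rank 2.
Remaining distinct values take the next consecutive integers.
E has value 13 → rank 3.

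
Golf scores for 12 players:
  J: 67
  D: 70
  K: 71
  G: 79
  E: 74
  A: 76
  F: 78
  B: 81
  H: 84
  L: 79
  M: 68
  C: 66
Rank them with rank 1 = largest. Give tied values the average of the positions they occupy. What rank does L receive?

3.5

Sorted (descending): 84, 81, 79, 79, 78, 76, 74, 71, 70, 68, 67, 66
The 2 values of 79 occupy positions 3–4 → average rank (3+4)/2 = 3.5.
L has value 79 → rank 3.5.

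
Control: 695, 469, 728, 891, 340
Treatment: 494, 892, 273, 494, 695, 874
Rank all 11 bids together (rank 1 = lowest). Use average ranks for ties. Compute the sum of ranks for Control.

Sorted (ascending): 273, 340, 469, 494, 494, 695, 695, 728, 874, 891, 892
The 2 values of 494 occupy positions 4–5 → average rank (4+5)/2 = 4.5.
The 2 values of 695 occupy positions 6–7 → average rank (6+7)/2 = 6.5.
Control values → pooled ranks: 695→6.5, 469→3, 728→8, 891→10, 340→2
Rank sum = 6.5 + 3 + 8 + 10 + 2 = 29.5

29.5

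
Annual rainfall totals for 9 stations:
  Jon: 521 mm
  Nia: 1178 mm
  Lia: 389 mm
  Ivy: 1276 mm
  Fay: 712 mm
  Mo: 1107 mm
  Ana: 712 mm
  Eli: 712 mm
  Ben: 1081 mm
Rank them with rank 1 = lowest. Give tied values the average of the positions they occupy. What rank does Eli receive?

4

Sorted (ascending): 389, 521, 712, 712, 712, 1081, 1107, 1178, 1276
The 3 values of 712 occupy positions 3–5 → average rank 4.
Eli has value 712 mm → rank 4.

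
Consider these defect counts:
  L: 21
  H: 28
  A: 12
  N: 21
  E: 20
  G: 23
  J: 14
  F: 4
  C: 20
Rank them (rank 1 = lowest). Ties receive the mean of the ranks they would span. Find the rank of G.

Sorted (ascending): 4, 12, 14, 20, 20, 21, 21, 23, 28
The 2 values of 20 occupy positions 4–5 → average rank (4+5)/2 = 4.5.
The 2 values of 21 occupy positions 6–7 → average rank (6+7)/2 = 6.5.
G has value 23 → rank 8.

8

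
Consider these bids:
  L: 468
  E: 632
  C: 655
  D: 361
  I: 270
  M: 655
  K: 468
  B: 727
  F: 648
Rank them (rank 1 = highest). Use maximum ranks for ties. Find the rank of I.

9

Sorted (descending): 727, 655, 655, 648, 632, 468, 468, 361, 270
The 2 values of 655 occupy positions 2–3 → each gets rank 3.
The 2 values of 468 occupy positions 6–7 → each gets rank 7.
I has value 270 → rank 9.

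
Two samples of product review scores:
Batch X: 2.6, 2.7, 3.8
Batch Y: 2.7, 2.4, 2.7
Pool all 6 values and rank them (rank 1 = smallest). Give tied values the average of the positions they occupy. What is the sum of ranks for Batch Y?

Sorted (ascending): 2.4, 2.6, 2.7, 2.7, 2.7, 3.8
The 3 values of 2.7 occupy positions 3–5 → average rank 4.
Batch Y values → pooled ranks: 2.7→4, 2.4→1, 2.7→4
Rank sum = 4 + 1 + 4 = 9

9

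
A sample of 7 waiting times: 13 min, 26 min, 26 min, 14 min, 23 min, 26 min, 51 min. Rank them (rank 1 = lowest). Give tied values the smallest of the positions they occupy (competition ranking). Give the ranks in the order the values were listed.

1, 4, 4, 2, 3, 4, 7

Sorted (ascending): 13, 14, 23, 26, 26, 26, 51
The 3 values of 26 occupy positions 4–6 → each gets rank 4.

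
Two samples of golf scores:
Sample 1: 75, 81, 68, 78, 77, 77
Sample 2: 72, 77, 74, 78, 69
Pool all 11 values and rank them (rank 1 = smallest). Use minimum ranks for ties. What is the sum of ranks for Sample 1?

Sorted (ascending): 68, 69, 72, 74, 75, 77, 77, 77, 78, 78, 81
The 3 values of 77 occupy positions 6–8 → each gets rank 6.
The 2 values of 78 occupy positions 9–10 → each gets rank 9.
Sample 1 values → pooled ranks: 75→5, 81→11, 68→1, 78→9, 77→6, 77→6
Rank sum = 5 + 11 + 1 + 9 + 6 + 6 = 38

38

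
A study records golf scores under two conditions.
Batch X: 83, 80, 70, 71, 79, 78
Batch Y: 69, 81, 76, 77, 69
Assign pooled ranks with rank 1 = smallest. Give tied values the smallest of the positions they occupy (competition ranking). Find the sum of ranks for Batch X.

42

Sorted (ascending): 69, 69, 70, 71, 76, 77, 78, 79, 80, 81, 83
The 2 values of 69 occupy positions 1–2 → each gets rank 1.
Batch X values → pooled ranks: 83→11, 80→9, 70→3, 71→4, 79→8, 78→7
Rank sum = 11 + 9 + 3 + 4 + 8 + 7 = 42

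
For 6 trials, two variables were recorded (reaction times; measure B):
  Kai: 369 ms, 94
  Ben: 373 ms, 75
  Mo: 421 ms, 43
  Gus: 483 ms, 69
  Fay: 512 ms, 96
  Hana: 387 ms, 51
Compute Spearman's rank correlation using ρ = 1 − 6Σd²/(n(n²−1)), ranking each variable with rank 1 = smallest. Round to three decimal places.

0.029

Ranks of variable 1: 1, 2, 4, 5, 6, 3
Ranks of variable 2: 5, 4, 1, 3, 6, 2
d = r₁ − r₂: -4, -2, 3, 2, 0, 1
d²: 16, 4, 9, 4, 0, 1; Σd² = 34
ρ = 1 − 6·34/(6·35) = 1 − 204/210 = 0.029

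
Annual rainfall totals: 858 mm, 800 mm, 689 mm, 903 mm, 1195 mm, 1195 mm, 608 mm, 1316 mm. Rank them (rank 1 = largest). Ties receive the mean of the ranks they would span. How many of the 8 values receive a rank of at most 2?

Sorted (descending): 1316, 1195, 1195, 903, 858, 800, 689, 608
The 2 values of 1195 occupy positions 2–3 → average rank (2+3)/2 = 2.5.
Ranks ≤ 2: {1} → 1 value.

1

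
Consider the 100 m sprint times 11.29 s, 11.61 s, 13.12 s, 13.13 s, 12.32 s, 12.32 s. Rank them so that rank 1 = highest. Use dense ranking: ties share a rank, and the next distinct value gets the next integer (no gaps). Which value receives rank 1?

Sorted (descending): 13.13, 13.12, 12.32, 12.32, 11.61, 11.29
The 2 values of 12.32 share dense rank 3.
Remaining distinct values take the next consecutive integers.
Rank 1 → value 13.13.

13.13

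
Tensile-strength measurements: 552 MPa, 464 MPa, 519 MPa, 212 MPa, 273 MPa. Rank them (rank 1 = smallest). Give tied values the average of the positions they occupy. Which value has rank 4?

519

Sorted (ascending): 212, 273, 464, 519, 552
No ties — each value takes its position as its rank.
Rank 4 → value 519.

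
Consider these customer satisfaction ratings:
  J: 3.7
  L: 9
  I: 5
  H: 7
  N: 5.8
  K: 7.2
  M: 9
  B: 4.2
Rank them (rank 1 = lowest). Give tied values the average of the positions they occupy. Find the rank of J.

1

Sorted (ascending): 3.7, 4.2, 5, 5.8, 7, 7.2, 9, 9
The 2 values of 9 occupy positions 7–8 → average rank (7+8)/2 = 7.5.
J has value 3.7 → rank 1.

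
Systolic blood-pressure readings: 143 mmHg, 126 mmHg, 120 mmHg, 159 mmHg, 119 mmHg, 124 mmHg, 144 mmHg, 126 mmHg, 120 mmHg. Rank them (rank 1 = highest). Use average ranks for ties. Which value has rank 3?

Sorted (descending): 159, 144, 143, 126, 126, 124, 120, 120, 119
The 2 values of 126 occupy positions 4–5 → average rank (4+5)/2 = 4.5.
The 2 values of 120 occupy positions 7–8 → average rank (7+8)/2 = 7.5.
Rank 3 → value 143.

143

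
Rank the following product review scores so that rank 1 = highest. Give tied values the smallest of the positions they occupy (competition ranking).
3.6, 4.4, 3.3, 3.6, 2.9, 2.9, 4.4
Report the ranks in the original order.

Sorted (descending): 4.4, 4.4, 3.6, 3.6, 3.3, 2.9, 2.9
The 2 values of 4.4 occupy positions 1–2 → each gets rank 1.
The 2 values of 3.6 occupy positions 3–4 → each gets rank 3.
The 2 values of 2.9 occupy positions 6–7 → each gets rank 6.

3, 1, 5, 3, 6, 6, 1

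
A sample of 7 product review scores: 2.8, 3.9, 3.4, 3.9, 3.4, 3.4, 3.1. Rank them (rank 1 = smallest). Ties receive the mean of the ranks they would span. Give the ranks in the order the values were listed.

Sorted (ascending): 2.8, 3.1, 3.4, 3.4, 3.4, 3.9, 3.9
The 3 values of 3.4 occupy positions 3–5 → average rank 4.
The 2 values of 3.9 occupy positions 6–7 → average rank (6+7)/2 = 6.5.

1, 6.5, 4, 6.5, 4, 4, 2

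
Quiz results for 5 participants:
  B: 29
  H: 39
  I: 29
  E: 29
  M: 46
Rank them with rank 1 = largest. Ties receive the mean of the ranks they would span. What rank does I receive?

Sorted (descending): 46, 39, 29, 29, 29
The 3 values of 29 occupy positions 3–5 → average rank 4.
I has value 29 → rank 4.

4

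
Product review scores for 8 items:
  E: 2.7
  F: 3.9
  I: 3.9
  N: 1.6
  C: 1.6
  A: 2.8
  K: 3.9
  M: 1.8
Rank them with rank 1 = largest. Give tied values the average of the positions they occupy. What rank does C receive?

Sorted (descending): 3.9, 3.9, 3.9, 2.8, 2.7, 1.8, 1.6, 1.6
The 3 values of 3.9 occupy positions 1–3 → average rank 2.
The 2 values of 1.6 occupy positions 7–8 → average rank (7+8)/2 = 7.5.
C has value 1.6 → rank 7.5.

7.5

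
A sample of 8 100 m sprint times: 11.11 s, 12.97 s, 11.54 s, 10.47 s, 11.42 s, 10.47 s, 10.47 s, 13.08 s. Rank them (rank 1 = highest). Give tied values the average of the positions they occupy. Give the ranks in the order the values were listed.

5, 2, 3, 7, 4, 7, 7, 1

Sorted (descending): 13.08, 12.97, 11.54, 11.42, 11.11, 10.47, 10.47, 10.47
The 3 values of 10.47 occupy positions 6–8 → average rank 7.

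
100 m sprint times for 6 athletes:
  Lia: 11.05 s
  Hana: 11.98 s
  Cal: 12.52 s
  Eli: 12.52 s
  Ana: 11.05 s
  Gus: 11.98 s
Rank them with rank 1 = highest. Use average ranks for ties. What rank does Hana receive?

3.5

Sorted (descending): 12.52, 12.52, 11.98, 11.98, 11.05, 11.05
The 2 values of 12.52 occupy positions 1–2 → average rank (1+2)/2 = 1.5.
The 2 values of 11.98 occupy positions 3–4 → average rank (3+4)/2 = 3.5.
The 2 values of 11.05 occupy positions 5–6 → average rank (5+6)/2 = 5.5.
Hana has value 11.98 s → rank 3.5.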